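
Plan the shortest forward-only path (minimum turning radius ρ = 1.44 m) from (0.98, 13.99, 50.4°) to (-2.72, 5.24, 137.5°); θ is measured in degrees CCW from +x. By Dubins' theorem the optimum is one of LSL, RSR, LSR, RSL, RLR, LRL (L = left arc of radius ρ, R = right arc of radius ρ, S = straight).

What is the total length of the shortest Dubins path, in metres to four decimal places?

Let ψ = atan2(Δy, Δx) = atan2(-8.75, -3.70) = -112.9214° be the start→goal bearing.
Normalize: d = |goal − start| / ρ = 9.500132/1.44 = 6.597314, α = (θ_start − ψ) mod 360° = 163.3214° = 2.850496 rad, β = (θ_goal − ψ) mod 360° = 250.4214° = 4.370678 rad.
Common terms: sin α = 0.287002, cos α = -0.957930, sin β = -0.942183, cos β = -0.335099, cos(α−β) = 0.050593, d² = 43.524547. Work in radians in the unit-radius frame; every candidate has L = ρ·(t + p + q).
LSL: p² = 2 + d² − 2cos(α−β) + 2d(sin α − sin β) = 61.642002; p = √p² = 7.851242; φ = atan2(cos β − cos α, d + sin α − sin β) = 0.079412 rad; t = (φ − α) mod 2π = 3.512101 rad, q = (β − φ) mod 2π = 4.291266 rad → L = 1.44·(3.512101 + 7.851242 + 4.291266) = 1.44·15.654609 = 22.542637 m
RSR: p² = 2 + d² − 2cos(α−β) + 2d(sin β − sin α) = 29.204720; p = √p² = 5.404139; φ = atan2(cos α − cos β, d − sin α + sin β) = -0.115507 rad; t = (α − φ) mod 2π = 2.966004 rad, q = (φ − β) mod 2π = 1.797000 rad → L = 1.44·(2.966004 + 5.404139 + 1.797000) = 1.44·10.167143 = 14.640685 m
LSR: p² = d² − 2 + 2cos(α−β) + 2d(sin α + sin β) = 32.980872; p = √p² = 5.742898; φ = atan2(−cos α − cos β, d + sin α + sin β) − atan2(−2, p) = 0.549384 rad; t = (φ − α) mod 2π = 3.982073 rad, q = (φ − β) mod 2π = 2.461891 rad → L = 1.44·(3.982073 + 5.742898 + 2.461891) = 1.44·12.186861 = 17.549080 m
RSL: p² = d² − 2 + 2cos(α−β) − 2d(sin α + sin β) = 50.270593; p = √p² = 7.090176; φ = atan2(cos α + cos β, d − sin α − sin β) − atan2(2, p) = -0.451371 rad; t = (α − φ) mod 2π = 3.301867 rad, q = (β − φ) mod 2π = 4.822049 rad → L = 1.44·(3.301867 + 7.090176 + 4.822049) = 1.44·15.214092 = 21.908292 m
RLR: c = (6 − d² + 2cos(α−β) + 2d(sin α − sin β))/8 = -2.650590, |c| > 1 → infeasible
LRL: c = (6 − d² + 2cos(α−β) − 2d(sin α − sin β))/8 = -6.705250, |c| > 1 → infeasible
Shortest: RSR with L = 14.640685 m ≈ 14.6407 m

14.6407 m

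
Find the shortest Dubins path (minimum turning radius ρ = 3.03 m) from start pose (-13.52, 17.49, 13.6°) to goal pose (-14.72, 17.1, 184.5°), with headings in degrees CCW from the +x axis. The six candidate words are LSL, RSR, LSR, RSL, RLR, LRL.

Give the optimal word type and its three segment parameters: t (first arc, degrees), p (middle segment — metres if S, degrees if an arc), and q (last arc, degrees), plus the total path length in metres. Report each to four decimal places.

Let ψ = atan2(Δy, Δx) = atan2(-0.39, -1.20) = -161.9958° be the start→goal bearing.
Normalize: d = |goal − start| / ρ = 1.261784/3.03 = 0.416431, α = (θ_start − ψ) mod 360° = 175.5958° = 3.064726 rad, β = (θ_goal − ψ) mod 360° = 346.4958° = 6.047493 rad.
Common terms: sin α = 0.076791, cos α = -0.997047, sin β = -0.233516, cos β = 0.972353, cos(α−β) = -0.987414, d² = 0.173414. Work in radians in the unit-radius frame; every candidate has L = ρ·(t + p + q).
LSL: p² = 2 + d² − 2cos(α−β) + 2d(sin α − sin β) = 4.406685; p = √p² = 2.099211; φ = atan2(cos β − cos α, d + sin α − sin β) = 1.217283 rad; t = (φ − α) mod 2π = 4.435743 rad, q = (β − φ) mod 2π = 4.830210 rad → L = 3.03·(4.435743 + 2.099211 + 4.830210) = 3.03·11.365164 = 34.436446 m
RSR: p² = 2 + d² − 2cos(α−β) + 2d(sin β − sin α) = 3.889799; p = √p² = 1.972257; φ = atan2(cos α − cos β, d − sin α + sin β) = -1.516962 rad; t = (α − φ) mod 2π = 4.581688 rad, q = (φ − β) mod 2π = 5.001915 rad → L = 3.03·(4.581688 + 1.972257 + 5.001915) = 3.03·11.555860 = 35.014257 m
LSR: p² = d² − 2 + 2cos(α−β) + 2d(sin α + sin β) = -3.931943 < 0 → infeasible
RSL: p² = d² − 2 + 2cos(α−β) − 2d(sin α + sin β) = -3.670883 < 0 → infeasible
RLR: c = (6 − d² + 2cos(α−β) + 2d(sin α − sin β))/8 = 0.513775; p = 2π − arccos c = 5.251968 rad; φ = atan2(cos α − cos β, d − sin α + sin β) = -1.516962 rad; t = (α − φ + p/2) mod 2π = 0.924487 rad, q = (α − β − t + p) mod 2π = 1.344714 rad → L = 3.03·(0.924487 + 5.251968 + 1.344714) = 3.03·7.521169 = 22.789142 m
LRL: c = (6 − d² + 2cos(α−β) − 2d(sin α − sin β))/8 = 0.449164; p = 2π − arccos c = 5.178219 rad; φ = atan2(cos β − cos α, d + sin α − sin β) = 1.217283 rad; t = (φ − α + p/2) mod 2π = 0.741667 rad, q = (β − α − t + p) mod 2π = 1.136134 rad → L = 3.03·(0.741667 + 5.178219 + 1.136134) = 3.03·7.056020 = 21.379741 m
Shortest: LRL with L = 21.379741 m ≈ 21.3797 m
Convert LRL to answer units (arcs ×180/π): t = 0.741667·180/π = 42.4944°, p = 5.178219·180/π = 296.6901°, q = 1.136134·180/π = 65.0957°, L = 21.3797 m.

LRL: t = 42.4944°, p = 296.6901°, q = 65.0957°, L = 21.3797 m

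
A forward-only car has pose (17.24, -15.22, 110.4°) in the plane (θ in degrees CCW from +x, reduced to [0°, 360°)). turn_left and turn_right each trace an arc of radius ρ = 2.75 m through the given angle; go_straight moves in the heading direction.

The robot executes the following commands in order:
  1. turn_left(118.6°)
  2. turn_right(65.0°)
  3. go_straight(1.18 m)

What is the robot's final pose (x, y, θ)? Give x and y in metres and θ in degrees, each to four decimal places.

(8.6193, -14.8885, 164.0000°)

set_pose: (x, y, θ) = (17.2400, -15.2200, 110.4000°), ρ = 2.75
turn_left(118.6°): centre at ρ to the left, rotate +118.6° → (12.5870, -14.3744, 229.0000°)
turn_right(65.0°): centre at ρ to the right, rotate −65.0° → (9.7536, -15.2137, 164.0000°)
go_straight(1.18): x += 1.18·cos θ, y += 1.18·sin θ → (8.6193, -14.8885, 164.0000°)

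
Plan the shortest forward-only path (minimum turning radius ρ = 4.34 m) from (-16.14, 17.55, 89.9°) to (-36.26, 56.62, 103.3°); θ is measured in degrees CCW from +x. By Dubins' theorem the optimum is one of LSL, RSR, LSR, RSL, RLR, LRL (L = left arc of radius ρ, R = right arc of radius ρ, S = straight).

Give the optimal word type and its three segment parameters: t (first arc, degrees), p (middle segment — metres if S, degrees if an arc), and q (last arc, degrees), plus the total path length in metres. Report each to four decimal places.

LSR: t = 28.2071°, p = 40.7809 m, q = 14.8071°, L = 44.0391 m

Let ψ = atan2(Δy, Δx) = atan2(39.07, -20.12) = 117.2473° be the start→goal bearing.
Normalize: d = |goal − start| / ρ = 43.946323/4.34 = 10.125881, α = (θ_start − ψ) mod 360° = 332.6527° = 5.805886 rad, β = (θ_goal − ψ) mod 360° = 346.0527° = 6.039760 rad.
Common terms: sin α = -0.459382, cos α = 0.888239, sin β = -0.241028, cos β = 0.970518, cos(α−β) = 0.972776, d² = 102.533463. Work in radians in the unit-radius frame; every candidate has L = ρ·(t + p + q).
LSL: p² = 2 + d² − 2cos(α−β) + 2d(sin α − sin β) = 98.165864; p = √p² = 9.907869; φ = atan2(cos β − cos α, d + sin α − sin β) = 0.008305 rad; t = (φ − α) mod 2π = 0.485604 rad, q = (β − φ) mod 2π = 6.031455 rad → L = 4.34·(0.485604 + 9.907869 + 6.031455) = 4.34·16.424928 = 71.284188 m
RSR: p² = 2 + d² − 2cos(α−β) + 2d(sin β − sin α) = 107.009959; p = √p² = 10.344562; φ = atan2(cos α − cos β, d − sin α + sin β) = -0.007954 rad; t = (α − φ) mod 2π = 5.813840 rad, q = (φ − β) mod 2π = 0.235471 rad → L = 4.34·(5.813840 + 10.344562 + 0.235471) = 4.34·16.393873 = 71.149409 m
LSR: p² = d² − 2 + 2cos(α−β) + 2d(sin α + sin β) = 88.294464; p = √p² = 9.396513; φ = atan2(−cos α − cos β, d + sin α + sin β) − atan2(−2, p) = 0.015008 rad; t = (φ − α) mod 2π = 0.492308 rad, q = (φ − β) mod 2π = 0.258433 rad → L = 4.34·(0.492308 + 9.396513 + 0.258433) = 4.34·10.147255 = 44.039085 m
RSL: p² = d² − 2 + 2cos(α−β) − 2d(sin α + sin β) = 116.663566; p = √p² = 10.801091; φ = atan2(cos α + cos β, d − sin α − sin β) − atan2(2, p) = -0.013061 rad; t = (α − φ) mod 2π = 5.818947 rad, q = (β − φ) mod 2π = 6.052821 rad → L = 4.34·(5.818947 + 10.801091 + 6.052821) = 4.34·22.672859 = 98.400209 m
RLR: c = (6 − d² + 2cos(α−β) + 2d(sin α − sin β))/8 = -12.376245, |c| > 1 → infeasible
LRL: c = (6 − d² + 2cos(α−β) − 2d(sin α − sin β))/8 = -11.270733, |c| > 1 → infeasible
Shortest: LSR with L = 44.039085 m ≈ 44.0391 m
Convert LSR to answer units (arcs ×180/π): t = 0.492308·180/π = 28.2071°, p = ρ·p = 4.34·9.396513 = 40.7809 m, q = 0.258433·180/π = 14.8071°, L = 44.0391 m.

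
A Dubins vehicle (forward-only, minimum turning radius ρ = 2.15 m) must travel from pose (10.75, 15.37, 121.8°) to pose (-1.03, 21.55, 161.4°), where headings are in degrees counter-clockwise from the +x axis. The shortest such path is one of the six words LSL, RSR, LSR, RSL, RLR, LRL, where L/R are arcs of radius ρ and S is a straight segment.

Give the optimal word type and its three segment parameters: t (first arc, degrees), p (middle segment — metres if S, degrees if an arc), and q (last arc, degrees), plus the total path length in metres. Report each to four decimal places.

LSL: t = 31.8248°, p = 11.8746 m, q = 7.7752°, L = 13.3606 m

Let ψ = atan2(Δy, Δx) = atan2(6.18, -11.78) = 152.3177° be the start→goal bearing.
Normalize: d = |goal − start| / ρ = 13.302661/2.15 = 6.187284, α = (θ_start − ψ) mod 360° = 329.4823° = 5.750551 rad, β = (θ_goal − ψ) mod 360° = 9.0823° = 0.158516 rad.
Common terms: sin α = -0.507804, cos α = 0.861472, sin β = 0.157853, cos β = 0.987463, cos(α−β) = 0.770513, d² = 38.282488. Work in radians in the unit-radius frame; every candidate has L = ρ·(t + p + q).
LSL: p² = 2 + d² − 2cos(α−β) + 2d(sin α − sin β) = 30.504236; p = √p² = 5.523064; φ = atan2(cos β − cos α, d + sin α − sin β) = 0.022814 rad; t = (φ − α) mod 2π = 0.555448 rad, q = (β − φ) mod 2π = 0.135703 rad → L = 2.15·(0.555448 + 5.523064 + 0.135703) = 2.15·6.214214 = 13.360561 m
RSR: p² = 2 + d² − 2cos(α−β) + 2d(sin β − sin α) = 46.978687; p = √p² = 6.854100; φ = atan2(cos α − cos β, d − sin α + sin β) = -0.018383 rad; t = (α − φ) mod 2π = 5.768934 rad, q = (φ − β) mod 2π = 6.106286 rad → L = 2.15·(5.768934 + 6.854100 + 6.106286) = 2.15·18.729320 = 40.268038 m
LSR: p² = d² − 2 + 2cos(α−β) + 2d(sin α + sin β) = 33.493020; p = √p² = 5.787315; φ = atan2(−cos α − cos β, d + sin α + sin β) − atan2(−2, p) = 0.025989 rad; t = (φ − α) mod 2π = 0.558623 rad, q = (φ − β) mod 2π = 6.150658 rad → L = 2.15·(0.558623 + 5.787315 + 6.150658) = 2.15·12.496597 = 26.867683 m
RSL: p² = d² − 2 + 2cos(α−β) − 2d(sin α + sin β) = 42.154008; p = √p² = 6.492612; φ = atan2(cos α + cos β, d − sin α − sin β) − atan2(2, p) = -0.023186 rad; t = (α − φ) mod 2π = 5.773738 rad, q = (β − φ) mod 2π = 0.181703 rad → L = 2.15·(5.773738 + 6.492612 + 0.181703) = 2.15·12.448052 = 26.763312 m
RLR: c = (6 − d² + 2cos(α−β) + 2d(sin α − sin β))/8 = -4.872336, |c| > 1 → infeasible
LRL: c = (6 − d² + 2cos(α−β) − 2d(sin α − sin β))/8 = -2.813030, |c| > 1 → infeasible
Shortest: LSL with L = 13.360561 m ≈ 13.3606 m
Convert LSL to answer units (arcs ×180/π): t = 0.555448·180/π = 31.8248°, p = ρ·p = 2.15·5.523064 = 11.8746 m, q = 0.135703·180/π = 7.7752°, L = 13.3606 m.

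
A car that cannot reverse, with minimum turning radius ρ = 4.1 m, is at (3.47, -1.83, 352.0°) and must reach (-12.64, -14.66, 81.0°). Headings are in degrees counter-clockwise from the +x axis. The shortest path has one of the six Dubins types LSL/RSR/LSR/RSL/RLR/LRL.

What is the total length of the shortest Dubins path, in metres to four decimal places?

Let ψ = atan2(Δy, Δx) = atan2(-12.83, -16.11) = -141.4662° be the start→goal bearing.
Normalize: d = |goal − start| / ρ = 20.594684/4.1 = 5.023094, α = (θ_start − ψ) mod 360° = 133.4662° = 2.329425 rad, β = (θ_goal − ψ) mod 360° = 222.4662° = 3.882768 rad.
Common terms: sin α = 0.725780, cos α = -0.687926, sin β = -0.675155, cos β = -0.737676, cos(α−β) = 0.017452, d² = 25.231469. Work in radians in the unit-radius frame; every candidate has L = ρ·(t + p + q).
LSL: p² = 2 + d² − 2cos(α−β) + 2d(sin α − sin β) = 41.270625; p = √p² = 6.424222; φ = atan2(cos β − cos α, d + sin α − sin β) = -0.007744 rad; t = (φ − α) mod 2π = 3.946017 rad, q = (β − φ) mod 2π = 3.890512 rad → L = 4.1·(3.946017 + 6.424222 + 3.890512) = 4.1·14.260750 = 58.469075 m
RSR: p² = 2 + d² − 2cos(α−β) + 2d(sin β − sin α) = 13.122505; p = √p² = 3.622500; φ = atan2(cos α − cos β, d − sin α + sin β) = 0.013734 rad; t = (α − φ) mod 2π = 2.315691 rad, q = (φ − β) mod 2π = 2.414152 rad → L = 4.1·(2.315691 + 3.622500 + 2.414152) = 4.1·8.352342 = 34.244602 m
LSR: p² = d² − 2 + 2cos(α−β) + 2d(sin α + sin β) = 23.774966; p = √p² = 4.875958; φ = atan2(−cos α − cos β, d + sin α + sin β) − atan2(−2, p) = 0.663163 rad; t = (φ − α) mod 2π = 4.616924 rad, q = (φ − β) mod 2π = 3.063581 rad → L = 4.1·(4.616924 + 4.875958 + 3.063581) = 4.1·12.556462 = 51.481496 m
RSL: p² = d² − 2 + 2cos(α−β) − 2d(sin α + sin β) = 22.757782; p = √p² = 4.770512; φ = atan2(cos α + cos β, d − sin α − sin β) − atan2(2, p) = -0.676194 rad; t = (α − φ) mod 2π = 3.005618 rad, q = (β − φ) mod 2π = 4.558961 rad → L = 4.1·(3.005618 + 4.770512 + 4.558961) = 4.1·12.335091 = 50.573873 m
RLR: c = (6 − d² + 2cos(α−β) + 2d(sin α − sin β))/8 = -0.640313; p = 2π − arccos c = 4.017483 rad; φ = atan2(cos α − cos β, d − sin α + sin β) = 0.013734 rad; t = (α − φ + p/2) mod 2π = 4.324432 rad, q = (α − β − t + p) mod 2π = 4.422893 rad → L = 4.1·(4.324432 + 4.017483 + 4.422893) = 4.1·12.764809 = 52.335716 m
LRL: c = (6 − d² + 2cos(α−β) − 2d(sin α − sin β))/8 = -4.158828, |c| > 1 → infeasible
Shortest: RSR with L = 34.244602 m ≈ 34.2446 m

34.2446 m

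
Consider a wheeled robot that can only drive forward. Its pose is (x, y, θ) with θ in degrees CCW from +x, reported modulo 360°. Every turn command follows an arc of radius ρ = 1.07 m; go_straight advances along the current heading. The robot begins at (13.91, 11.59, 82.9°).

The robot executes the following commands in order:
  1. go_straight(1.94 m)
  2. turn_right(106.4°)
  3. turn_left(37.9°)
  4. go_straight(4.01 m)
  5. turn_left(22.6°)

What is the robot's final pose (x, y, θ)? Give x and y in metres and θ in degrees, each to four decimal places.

(20.5929, 15.4881, 37.0000°)

set_pose: (x, y, θ) = (13.9100, 11.5900, 82.9000°), ρ = 1.07
go_straight(1.94): x += 1.94·cos θ, y += 1.94·sin θ → (14.1498, 13.5151, 82.9000°)
turn_right(106.4°): centre at ρ to the right, rotate −106.4° → (15.6382, 14.3641, -23.5000° ≡ 336.5000°)
turn_left(37.9°): centre at ρ to the left, rotate +37.9° → (16.3310, 14.3090, 374.4000° ≡ 14.4000°)
go_straight(4.01): x += 4.01·cos θ, y += 4.01·sin θ → (20.2150, 15.3062, 14.4000°)
turn_left(22.6°): centre at ρ to the left, rotate +22.6° → (20.5929, 15.4881, 37.0000°)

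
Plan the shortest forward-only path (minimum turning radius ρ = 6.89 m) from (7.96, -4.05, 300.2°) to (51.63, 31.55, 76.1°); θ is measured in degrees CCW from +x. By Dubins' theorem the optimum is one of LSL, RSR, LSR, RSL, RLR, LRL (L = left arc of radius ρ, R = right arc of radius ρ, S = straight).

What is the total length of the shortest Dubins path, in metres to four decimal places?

62.2160 m

Let ψ = atan2(Δy, Δx) = atan2(35.60, 43.67) = 39.1871° be the start→goal bearing.
Normalize: d = |goal − start| / ρ = 56.342070/6.89 = 8.177369, α = (θ_start − ψ) mod 360° = 261.0129° = 4.555535 rad, β = (θ_goal − ψ) mod 360° = 36.9129° = 0.644252 rad.
Common terms: sin α = -0.987724, cos α = -0.156212, sin β = 0.600600, cos β = 0.799549, cos(α−β) = -0.718126, d² = 66.869359. Work in radians in the unit-radius frame; every candidate has L = ρ·(t + p + q).
LSL: p² = 2 + d² − 2cos(α−β) + 2d(sin α − sin β) = 44.328990; p = √p² = 6.658002; φ = atan2(cos β − cos α, d + sin α − sin β) = 0.144048 rad; t = (φ − α) mod 2π = 1.871699 rad, q = (β − φ) mod 2π = 0.500203 rad → L = 6.89·(1.871699 + 6.658002 + 0.500203) = 6.89·9.029904 = 62.216041 m
RSR: p² = 2 + d² − 2cos(α−β) + 2d(sin β − sin α) = 96.282233; p = √p² = 9.812351; φ = atan2(cos α − cos β, d − sin α + sin β) = -0.097559 rad; t = (α − φ) mod 2π = 4.653093 rad, q = (φ − β) mod 2π = 5.541375 rad → L = 6.89·(4.653093 + 9.812351 + 5.541375) = 6.89·20.006819 = 137.846984 m
LSR: p² = d² − 2 + 2cos(α−β) + 2d(sin α + sin β) = 57.101809; p = √p² = 7.556574; φ = atan2(−cos α − cos β, d + sin α + sin β) − atan2(−2, p) = 0.176342 rad; t = (φ − α) mod 2π = 1.903993 rad, q = (φ − β) mod 2π = 5.815276 rad → L = 6.89·(1.903993 + 7.556574 + 5.815276) = 6.89·15.275842 = 105.250553 m
RSL: p² = d² − 2 + 2cos(α−β) − 2d(sin α + sin β) = 69.764404; p = √p² = 8.352509; φ = atan2(cos α + cos β, d − sin α − sin β) − atan2(2, p) = -0.160048 rad; t = (α − φ) mod 2π = 4.715583 rad, q = (β − φ) mod 2π = 0.804300 rad → L = 6.89·(4.715583 + 8.352509 + 0.804300) = 6.89·13.872391 = 95.580775 m
RLR: c = (6 − d² + 2cos(α−β) + 2d(sin α − sin β))/8 = -11.035279, |c| > 1 → infeasible
LRL: c = (6 − d² + 2cos(α−β) − 2d(sin α − sin β))/8 = -4.541124, |c| > 1 → infeasible
Shortest: LSL with L = 62.216041 m ≈ 62.2160 m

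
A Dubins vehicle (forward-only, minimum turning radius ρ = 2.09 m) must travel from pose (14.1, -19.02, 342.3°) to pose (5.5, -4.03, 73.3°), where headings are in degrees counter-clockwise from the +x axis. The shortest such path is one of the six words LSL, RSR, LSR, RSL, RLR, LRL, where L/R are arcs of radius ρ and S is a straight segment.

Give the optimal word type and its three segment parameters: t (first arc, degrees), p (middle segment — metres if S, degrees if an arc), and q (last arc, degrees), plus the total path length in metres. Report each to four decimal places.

Let ψ = atan2(Δy, Δx) = atan2(14.99, -8.60) = 119.8436° be the start→goal bearing.
Normalize: d = |goal − start| / ρ = 17.281785/2.09 = 8.268797, α = (θ_start − ψ) mod 360° = 222.4564° = 3.882597 rad, β = (θ_goal − ψ) mod 360° = 313.4564° = 5.470847 rad.
Common terms: sin α = -0.675029, cos α = -0.737791, sin β = -0.725898, cos β = 0.687803, cos(α−β) = -0.017452, d² = 68.373000. Work in radians in the unit-radius frame; every candidate has L = ρ·(t + p + q).
LSL: p² = 2 + d² − 2cos(α−β) + 2d(sin α − sin β) = 71.249145; p = √p² = 8.440921; φ = atan2(cos β − cos α, d + sin α − sin β) = 0.169704 rad; t = (φ − α) mod 2π = 2.570292 rad, q = (β − φ) mod 2π = 5.301143 rad → L = 2.09·(2.570292 + 8.440921 + 5.301143) = 2.09·16.312356 = 34.092824 m
RSR: p² = 2 + d² − 2cos(α−β) + 2d(sin β − sin α) = 69.566664; p = √p² = 8.340663; φ = atan2(cos α − cos β, d − sin α + sin β) = -0.171764 rad; t = (α − φ) mod 2π = 4.054361 rad, q = (φ − β) mod 2π = 0.640574 rad → L = 2.09·(4.054361 + 8.340663 + 0.640574) = 2.09·13.035599 = 27.244402 m
LSR: p² = d² − 2 + 2cos(α−β) + 2d(sin α + sin β) = 43.170134; p = √p² = 6.570398; φ = atan2(−cos α − cos β, d + sin α + sin β) − atan2(−2, p) = 0.302763 rad; t = (φ − α) mod 2π = 2.703351 rad, q = (φ − β) mod 2π = 1.115102 rad → L = 2.09·(2.703351 + 6.570398 + 1.115102) = 2.09·10.388851 = 21.712699 m
RSL: p² = d² − 2 + 2cos(α−β) − 2d(sin α + sin β) = 89.506056; p = √p² = 9.460764; φ = atan2(cos α + cos β, d − sin α − sin β) − atan2(2, p) = -0.213502 rad; t = (α − φ) mod 2π = 4.096099 rad, q = (β − φ) mod 2π = 5.684348 rad → L = 2.09·(4.096099 + 9.460764 + 5.684348) = 2.09·19.241211 = 40.214131 m
RLR: c = (6 − d² + 2cos(α−β) + 2d(sin α − sin β))/8 = -7.695833, |c| > 1 → infeasible
LRL: c = (6 − d² + 2cos(α−β) − 2d(sin α − sin β))/8 = -7.906143, |c| > 1 → infeasible
Shortest: LSR with L = 21.712699 m ≈ 21.7127 m
Convert LSR to answer units (arcs ×180/π): t = 2.703351·180/π = 154.8906°, p = ρ·p = 2.09·6.570398 = 13.7321 m, q = 1.115102·180/π = 63.8906°, L = 21.7127 m.

LSR: t = 154.8906°, p = 13.7321 m, q = 63.8906°, L = 21.7127 m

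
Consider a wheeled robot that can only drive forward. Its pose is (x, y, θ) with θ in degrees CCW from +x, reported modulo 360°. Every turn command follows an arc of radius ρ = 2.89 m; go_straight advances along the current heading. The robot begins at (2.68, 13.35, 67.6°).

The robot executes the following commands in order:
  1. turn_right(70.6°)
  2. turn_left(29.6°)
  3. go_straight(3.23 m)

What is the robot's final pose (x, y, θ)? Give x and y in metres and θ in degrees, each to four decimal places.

set_pose: (x, y, θ) = (2.6800, 13.3500, 67.6000°), ρ = 2.89
turn_right(70.6°): centre at ρ to the right, rotate −70.6° → (5.5032, 15.1347, -3.0000° ≡ 357.0000°)
turn_left(29.6°): centre at ρ to the left, rotate +29.6° → (6.9485, 15.4367, 386.6000° ≡ 26.6000°)
go_straight(3.23): x += 3.23·cos θ, y += 3.23·sin θ → (9.8366, 16.8829, 26.6000°)

(9.8366, 16.8829, 26.6000°)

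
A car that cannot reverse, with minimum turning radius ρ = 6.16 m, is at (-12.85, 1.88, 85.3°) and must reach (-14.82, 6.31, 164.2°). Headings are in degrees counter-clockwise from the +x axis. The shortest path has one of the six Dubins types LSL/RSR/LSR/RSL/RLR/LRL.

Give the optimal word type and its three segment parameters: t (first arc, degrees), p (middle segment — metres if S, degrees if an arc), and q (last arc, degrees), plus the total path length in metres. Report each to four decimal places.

LRL: t = 48.4689°, p = 345.0917°, q = 15.5229°, L = 43.9815 m

Let ψ = atan2(Δy, Δx) = atan2(4.43, -1.97) = 113.9745° be the start→goal bearing.
Normalize: d = |goal − start| / ρ = 4.848278/6.16 = 0.787058, α = (θ_start − ψ) mod 360° = 331.3255° = 5.782721 rad, β = (θ_goal − ψ) mod 360° = 50.2255° = 0.876601 rad.
Common terms: sin α = -0.479833, cos α = 0.877360, sin β = 0.768568, cos β = 0.639768, cos(α−β) = 0.192522, d² = 0.619460. Work in radians in the unit-radius frame; every candidate has L = ρ·(t + p + q).
LSL: p² = 2 + d² − 2cos(α−β) + 2d(sin α − sin β) = 0.269288; p = √p² = 0.518929; φ = atan2(cos β − cos α, d + sin α − sin β) = -2.666016 rad; t = (φ − α) mod 2π = 4.117633 rad, q = (β − φ) mod 2π = 3.542617 rad → L = 6.16·(4.117633 + 0.518929 + 3.542617) = 6.16·8.179179 = 50.383746 m
RSR: p² = 2 + d² − 2cos(α−β) + 2d(sin β − sin α) = 4.199545; p = √p² = 2.049279; φ = atan2(cos α − cos β, d − sin α + sin β) = 0.116201 rad; t = (α − φ) mod 2π = 5.666520 rad, q = (φ − β) mod 2π = 5.522786 rad → L = 6.16·(5.666520 + 2.049279 + 5.522786) = 6.16·13.238585 = 81.549684 m
LSR: p² = d² − 2 + 2cos(α−β) + 2d(sin α + sin β) = -0.540992 < 0 → infeasible
RSL: p² = d² − 2 + 2cos(α−β) − 2d(sin α + sin β) = -1.449999 < 0 → infeasible
RLR: c = (6 − d² + 2cos(α−β) + 2d(sin α − sin β))/8 = 0.475057; p = 2π − arccos c = 5.207418 rad; φ = atan2(cos α − cos β, d − sin α + sin β) = 0.116201 rad; t = (α − φ + p/2) mod 2π = 1.987044 rad, q = (α − β − t + p) mod 2π = 1.843309 rad → L = 6.16·(1.987044 + 5.207418 + 1.843309) = 6.16·9.037770 = 55.672666 m
LRL: c = (6 − d² + 2cos(α−β) − 2d(sin α − sin β))/8 = 0.966339; p = 2π − arccos c = 6.022987 rad; φ = atan2(cos β − cos α, d + sin α − sin β) = -2.666016 rad; t = (φ − α + p/2) mod 2π = 0.845942 rad, q = (β − α − t + p) mod 2π = 0.270925 rad → L = 6.16·(0.845942 + 6.022987 + 0.270925) = 6.16·7.139854 = 43.981500 m
Shortest: LRL with L = 43.981500 m ≈ 43.9815 m
Convert LRL to answer units (arcs ×180/π): t = 0.845942·180/π = 48.4689°, p = 6.022987·180/π = 345.0917°, q = 0.270925·180/π = 15.5229°, L = 43.9815 m.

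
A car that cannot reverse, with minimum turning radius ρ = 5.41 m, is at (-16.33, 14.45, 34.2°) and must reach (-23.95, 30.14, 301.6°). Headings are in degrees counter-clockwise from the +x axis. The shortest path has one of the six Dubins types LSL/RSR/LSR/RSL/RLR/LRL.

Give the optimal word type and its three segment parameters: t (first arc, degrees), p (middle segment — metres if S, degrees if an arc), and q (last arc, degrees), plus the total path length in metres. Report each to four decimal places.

LSL: t = 55.6829°, p = 14.0503 m, q = 211.7171°, L = 39.2988 m

Let ψ = atan2(Δy, Δx) = atan2(15.69, -7.62) = 115.9040° be the start→goal bearing.
Normalize: d = |goal − start| / ρ = 17.442491/5.41 = 3.224120, α = (θ_start − ψ) mod 360° = 278.2960° = 4.857182 rad, β = (θ_goal − ψ) mod 360° = 185.6960° = 3.241007 rad.
Common terms: sin α = -0.989536, cos α = 0.144288, sin β = -0.099251, cos β = -0.995062, cos(α−β) = -0.045363, d² = 10.394952. Work in radians in the unit-radius frame; every candidate has L = ρ·(t + p + q).
LSL: p² = 2 + d² − 2cos(α−β) + 2d(sin α − sin β) = 6.744906; p = √p² = 2.597096; φ = atan2(cos β − cos α, d + sin α − sin β) = -0.454153 rad; t = (φ − α) mod 2π = 0.971850 rad, q = (β − φ) mod 2π = 3.695160 rad → L = 5.41·(0.971850 + 2.597096 + 3.695160) = 5.41·7.264106 = 39.298814 m
RSR: p² = 2 + d² − 2cos(α−β) + 2d(sin β − sin α) = 18.226451; p = √p² = 4.269245; φ = atan2(cos α − cos β, d − sin α + sin β) = 0.270148 rad; t = (α − φ) mod 2π = 4.587034 rad, q = (φ − β) mod 2π = 3.312326 rad → L = 5.41·(4.587034 + 4.269245 + 3.312326) = 5.41·12.168605 = 65.832153 m
LSR: p² = d² − 2 + 2cos(α−β) + 2d(sin α + sin β) = 1.283469; p = √p² = 1.132903; φ = atan2(−cos α − cos β, d + sin α + sin β) − atan2(−2, p) = 1.434560 rad; t = (φ − α) mod 2π = 2.860563 rad, q = (φ − β) mod 2π = 4.476738 rad → L = 5.41·(2.860563 + 1.132903 + 4.476738) = 5.41·8.470204 = 45.823806 m
RSL: p² = d² − 2 + 2cos(α−β) − 2d(sin α + sin β) = 15.324984; p = √p² = 3.914714; φ = atan2(cos α + cos β, d − sin α − sin β) − atan2(2, p) = -0.667086 rad; t = (α − φ) mod 2π = 5.524268 rad, q = (β − φ) mod 2π = 3.908093 rad → L = 5.41·(5.524268 + 3.914714 + 3.908093) = 5.41·13.347075 = 72.207674 m
RLR: c = (6 − d² + 2cos(α−β) + 2d(sin α − sin β))/8 = -1.278306, |c| > 1 → infeasible
LRL: c = (6 − d² + 2cos(α−β) − 2d(sin α − sin β))/8 = 0.156887; p = 2π − arccos c = 4.869927 rad; φ = atan2(cos β − cos α, d + sin α − sin β) = -0.454153 rad; t = (φ − α + p/2) mod 2π = 3.406813 rad, q = (β − α − t + p) mod 2π = 6.130124 rad → L = 5.41·(3.406813 + 4.869927 + 6.130124) = 5.41·14.406864 = 77.941132 m
Shortest: LSL with L = 39.298814 m ≈ 39.2988 m
Convert LSL to answer units (arcs ×180/π): t = 0.971850·180/π = 55.6829°, p = ρ·p = 5.41·2.597096 = 14.0503 m, q = 3.695160·180/π = 211.7171°, L = 39.2988 m.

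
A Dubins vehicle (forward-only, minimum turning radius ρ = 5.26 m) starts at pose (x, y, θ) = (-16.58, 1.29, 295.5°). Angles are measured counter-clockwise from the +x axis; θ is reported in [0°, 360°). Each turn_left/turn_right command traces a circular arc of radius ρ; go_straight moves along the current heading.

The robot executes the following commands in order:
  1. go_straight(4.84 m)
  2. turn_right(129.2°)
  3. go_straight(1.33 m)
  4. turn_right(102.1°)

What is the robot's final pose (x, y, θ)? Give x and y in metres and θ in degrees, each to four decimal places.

set_pose: (x, y, θ) = (-16.5800, 1.2900, 295.5000°), ρ = 5.26
go_straight(4.84): x += 4.84·cos θ, y += 4.84·sin θ → (-14.4963, -3.0785, 295.5000°)
turn_right(129.2°): centre at ρ to the right, rotate −129.2° → (-20.4897, -10.4533, 166.3000°)
go_straight(1.33): x += 1.33·cos θ, y += 1.33·sin θ → (-21.7819, -10.1384, 166.3000°)
turn_right(102.1°): centre at ρ to the right, rotate −102.1° → (-25.2718, -2.7387, 64.2000°)

(-25.2718, -2.7387, 64.2000°)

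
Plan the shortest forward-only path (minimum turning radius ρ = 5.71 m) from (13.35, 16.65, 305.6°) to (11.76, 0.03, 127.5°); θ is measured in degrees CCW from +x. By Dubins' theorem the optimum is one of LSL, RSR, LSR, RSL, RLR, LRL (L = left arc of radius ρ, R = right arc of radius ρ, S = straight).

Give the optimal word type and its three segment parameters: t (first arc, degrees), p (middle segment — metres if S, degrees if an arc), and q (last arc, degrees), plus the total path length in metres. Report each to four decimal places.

Let ψ = atan2(Δy, Δx) = atan2(-16.62, -1.59) = -95.4647° be the start→goal bearing.
Normalize: d = |goal − start| / ρ = 16.695883/5.71 = 2.923972, α = (θ_start − ψ) mod 360° = 41.0647° = 0.716715 rad, β = (θ_goal − ψ) mod 360° = 222.9647° = 3.891469 rad.
Common terms: sin α = 0.656911, cos α = 0.753968, sin β = -0.681548, cos β = -0.731773, cos(α−β) = -0.999450, d² = 8.549615. Work in radians in the unit-radius frame; every candidate has L = ρ·(t + p + q).
LSL: p² = 2 + d² − 2cos(α−β) + 2d(sin α − sin β) = 20.375752; p = √p² = 4.513951; φ = atan2(cos β − cos α, d + sin α − sin β) = -0.335397 rad; t = (φ − α) mod 2π = 5.231073 rad, q = (β − φ) mod 2π = 4.226866 rad → L = 5.71·(5.231073 + 4.513951 + 4.226866) = 5.71·13.971890 = 79.779492 m
RSR: p² = 2 + d² − 2cos(α−β) + 2d(sin β − sin α) = 4.721279; p = √p² = 2.172850; φ = atan2(cos α − cos β, d − sin α + sin β) = 0.752924 rad; t = (α − φ) mod 2π = 6.246976 rad, q = (φ − β) mod 2π = 3.144640 rad → L = 5.71·(6.246976 + 2.172850 + 3.144640) = 5.71·11.564467 = 66.033107 m
LSR: p² = d² − 2 + 2cos(α−β) + 2d(sin α + sin β) = 4.406640; p = √p² = 2.099200; φ = atan2(−cos α − cos β, d + sin α + sin β) − atan2(−2, p) = 0.753548 rad; t = (φ − α) mod 2π = 0.036833 rad, q = (φ − β) mod 2π = 3.145265 rad → L = 5.71·(0.036833 + 2.099200 + 3.145265) = 5.71·5.281298 = 30.156212 m
RSL: p² = d² − 2 + 2cos(α−β) − 2d(sin α + sin β) = 4.694789; p = √p² = 2.166746; φ = atan2(cos α + cos β, d − sin α − sin β) − atan2(2, p) = -0.737874 rad; t = (α − φ) mod 2π = 1.454589 rad, q = (β − φ) mod 2π = 4.629343 rad → L = 5.71·(1.454589 + 2.166746 + 4.629343) = 5.71·8.250678 = 47.111372 m
RLR: c = (6 − d² + 2cos(α−β) + 2d(sin α − sin β))/8 = 0.409840; p = 2π − arccos c = 5.134668 rad; φ = atan2(cos α − cos β, d − sin α + sin β) = 0.752924 rad; t = (α − φ + p/2) mod 2π = 2.531125 rad, q = (α − β − t + p) mod 2π = 5.711974 rad → L = 5.71·(2.531125 + 5.134668 + 5.711974) = 5.71·13.377767 = 76.387050 m
LRL: c = (6 − d² + 2cos(α−β) − 2d(sin α − sin β))/8 = -1.546969, |c| > 1 → infeasible
Shortest: LSR with L = 30.156212 m ≈ 30.1562 m
Convert LSR to answer units (arcs ×180/π): t = 0.036833·180/π = 2.1104°, p = ρ·p = 5.71·2.099200 = 11.9864 m, q = 3.145265·180/π = 180.2104°, L = 30.1562 m.

LSR: t = 2.1104°, p = 11.9864 m, q = 180.2104°, L = 30.1562 m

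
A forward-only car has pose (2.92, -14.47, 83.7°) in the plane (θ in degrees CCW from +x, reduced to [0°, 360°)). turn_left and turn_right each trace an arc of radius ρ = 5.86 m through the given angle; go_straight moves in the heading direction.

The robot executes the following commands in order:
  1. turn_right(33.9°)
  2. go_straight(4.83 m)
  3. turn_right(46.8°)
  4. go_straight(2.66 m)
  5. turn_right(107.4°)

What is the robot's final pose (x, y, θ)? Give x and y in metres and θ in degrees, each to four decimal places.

set_pose: (x, y, θ) = (2.9200, -14.4700, 83.7000°), ρ = 5.86
turn_right(33.9°): centre at ρ to the right, rotate −33.9° → (4.2688, -11.3307, 49.8000°)
go_straight(4.83): x += 4.83·cos θ, y += 4.83·sin θ → (7.3863, -7.6415, 49.8000°)
turn_right(46.8°): centre at ρ to the right, rotate −46.8° → (11.5555, -5.5719, 3.0000°)
go_straight(2.66): x += 2.66·cos θ, y += 2.66·sin θ → (14.2118, -5.4327, 3.0000°)
turn_right(107.4°): centre at ρ to the right, rotate −107.4° → (20.1944, -12.7420, -104.4000° ≡ 255.6000°)

(20.1944, -12.7420, 255.6000°)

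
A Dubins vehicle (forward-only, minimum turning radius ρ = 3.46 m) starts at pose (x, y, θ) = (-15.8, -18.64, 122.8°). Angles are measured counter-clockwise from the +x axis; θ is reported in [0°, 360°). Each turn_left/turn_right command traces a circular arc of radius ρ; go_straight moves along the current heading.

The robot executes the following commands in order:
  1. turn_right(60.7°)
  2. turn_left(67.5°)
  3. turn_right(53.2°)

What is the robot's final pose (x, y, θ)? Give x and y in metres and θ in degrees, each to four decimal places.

set_pose: (x, y, θ) = (-15.8000, -18.6400, 122.8000°), ρ = 3.46
turn_right(60.7°): centre at ρ to the right, rotate −60.7° → (-15.9495, -15.1467, 62.1000°)
turn_left(67.5°): centre at ρ to the left, rotate +67.5° → (-16.3413, -11.3221, 129.6000°)
turn_right(53.2°): centre at ρ to the right, rotate −53.2° → (-17.0383, -8.3030, 76.4000°)

(-17.0383, -8.3030, 76.4000°)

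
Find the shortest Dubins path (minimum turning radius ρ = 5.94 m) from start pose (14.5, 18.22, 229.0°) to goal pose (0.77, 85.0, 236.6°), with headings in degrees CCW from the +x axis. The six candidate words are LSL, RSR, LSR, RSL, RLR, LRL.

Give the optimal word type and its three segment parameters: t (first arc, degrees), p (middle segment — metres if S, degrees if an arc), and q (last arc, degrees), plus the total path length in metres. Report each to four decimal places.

RSL: t = 146.3509°, p = 58.5746 m, q = 153.9509°, L = 89.7076 m

Let ψ = atan2(Δy, Δx) = atan2(66.78, -13.73) = 101.6181° be the start→goal bearing.
Normalize: d = |goal − start| / ρ = 68.176838/5.94 = 11.477582, α = (θ_start − ψ) mod 360° = 127.3819° = 2.223233 rad, β = (θ_goal − ψ) mod 360° = 134.9819° = 2.355878 rad.
Common terms: sin α = 0.794607, cos α = -0.607124, sin β = 0.707331, cos β = -0.706883, cos(α−β) = 0.991216, d² = 131.734894. Work in radians in the unit-radius frame; every candidate has L = ρ·(t + p + q).
LSL: p² = 2 + d² − 2cos(α−β) + 2d(sin α − sin β) = 133.755904; p = √p² = 11.565289; φ = atan2(cos β − cos α, d + sin α − sin β) = -0.008626 rad; t = (φ − α) mod 2π = 4.051327 rad, q = (β − φ) mod 2π = 2.364504 rad → L = 5.94·(4.051327 + 11.565289 + 2.364504) = 5.94·17.981119 = 106.807847 m
RSR: p² = 2 + d² − 2cos(α−β) + 2d(sin β − sin α) = 129.749022; p = √p² = 11.390743; φ = atan2(cos α − cos β, d − sin α + sin β) = 0.008758 rad; t = (α − φ) mod 2π = 2.214475 rad, q = (φ − β) mod 2π = 3.936065 rad → L = 5.94·(2.214475 + 11.390743 + 3.936065) = 5.94·17.541283 = 104.195222 m
LSR: p² = d² − 2 + 2cos(α−β) + 2d(sin α + sin β) = 166.194547; p = √p² = 12.891646; φ = atan2(−cos α − cos β, d + sin α + sin β) − atan2(−2, p) = 0.254805 rad; t = (φ − α) mod 2π = 4.314758 rad, q = (φ − β) mod 2π = 4.182113 rad → L = 5.94·(4.314758 + 12.891646 + 4.182113) = 5.94·21.388517 = 127.047792 m
RSL: p² = d² − 2 + 2cos(α−β) − 2d(sin α + sin β) = 97.240103; p = √p² = 9.861040; φ = atan2(cos α + cos β, d − sin α − sin β) − atan2(2, p) = -0.331072 rad; t = (α − φ) mod 2π = 2.554304 rad, q = (β − φ) mod 2π = 2.686949 rad → L = 5.94·(2.554304 + 9.861040 + 2.686949) = 5.94·15.102294 = 89.707624 m
RLR: c = (6 − d² + 2cos(α−β) + 2d(sin α − sin β))/8 = -15.218628, |c| > 1 → infeasible
LRL: c = (6 − d² + 2cos(α−β) − 2d(sin α − sin β))/8 = -15.719488, |c| > 1 → infeasible
Shortest: RSL with L = 89.707624 m ≈ 89.7076 m
Convert RSL to answer units (arcs ×180/π): t = 2.554304·180/π = 146.3509°, p = ρ·p = 5.94·9.861040 = 58.5746 m, q = 2.686949·180/π = 153.9509°, L = 89.7076 m.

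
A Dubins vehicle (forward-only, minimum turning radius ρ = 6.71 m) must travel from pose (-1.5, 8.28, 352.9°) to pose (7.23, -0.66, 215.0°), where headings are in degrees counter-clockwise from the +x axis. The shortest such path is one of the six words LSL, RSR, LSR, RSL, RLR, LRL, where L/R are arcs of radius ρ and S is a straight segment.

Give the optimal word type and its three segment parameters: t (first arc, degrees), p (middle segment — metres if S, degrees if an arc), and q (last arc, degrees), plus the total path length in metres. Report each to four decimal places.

LRL: t = 62.1055°, p = 231.7779°, q = 31.7724°, L = 38.1381 m

Let ψ = atan2(Δy, Δx) = atan2(-8.94, 8.73) = -45.6809° be the start→goal bearing.
Normalize: d = |goal − start| / ρ = 12.495459/6.71 = 1.862214, α = (θ_start − ψ) mod 360° = 38.5809° = 0.673364 rad, β = (θ_goal − ψ) mod 360° = 260.6809° = 4.549740 rad.
Common terms: sin α = 0.623619, cos α = 0.781728, sin β = -0.986802, cos β = -0.161933, cos(α−β) = -0.741976, d² = 3.467843. Work in radians in the unit-radius frame; every candidate has L = ρ·(t + p + q).
LSL: p² = 2 + d² − 2cos(α−β) + 2d(sin α − sin β) = 12.949693; p = √p² = 3.598568; φ = atan2(cos β − cos α, d + sin α − sin β) = -0.265335 rad; t = (φ − α) mod 2π = 5.344487 rad, q = (β − φ) mod 2π = 4.815075 rad → L = 6.71·(5.344487 + 3.598568 + 4.815075) = 6.71·13.758130 = 92.317050 m
RSR: p² = 2 + d² − 2cos(α−β) + 2d(sin β − sin α) = 0.953896; p = √p² = 0.976676; φ = atan2(cos α − cos β, d − sin α + sin β) = 1.310045 rad; t = (α − φ) mod 2π = 5.646504 rad, q = (φ − β) mod 2π = 3.043490 rad → L = 6.71·(5.646504 + 0.976676 + 3.043490) = 6.71·9.666671 = 64.863359 m
LSR: p² = d² − 2 + 2cos(α−β) + 2d(sin α + sin β) = -1.368757 < 0 → infeasible
RSL: p² = d² − 2 + 2cos(α−β) − 2d(sin α + sin β) = 1.336539; p = √p² = 1.156088; φ = atan2(cos α + cos β, d − sin α − sin β) − atan2(2, p) = -0.775051 rad; t = (α − φ) mod 2π = 1.448415 rad, q = (β − φ) mod 2π = 5.324791 rad → L = 6.71·(1.448415 + 1.156088 + 5.324791) = 6.71·7.929293 = 53.205559 m
RLR: c = (6 − d² + 2cos(α−β) + 2d(sin α − sin β))/8 = 0.880763; p = 2π − arccos c = 5.789860 rad; φ = atan2(cos α − cos β, d − sin α + sin β) = 1.310045 rad; t = (α − φ + p/2) mod 2π = 2.258249 rad, q = (α − β − t + p) mod 2π = 5.938420 rad → L = 6.71·(2.258249 + 5.789860 + 5.938420) = 6.71·13.986529 = 93.849608 m
LRL: c = (6 − d² + 2cos(α−β) − 2d(sin α − sin β))/8 = -0.618712; p = 2π − arccos c = 4.045287 rad; φ = atan2(cos β − cos α, d + sin α − sin β) = -0.265335 rad; t = (φ − α + p/2) mod 2π = 1.083945 rad, q = (β − α − t + p) mod 2π = 0.554533 rad → L = 6.71·(1.083945 + 4.045287 + 0.554533) = 6.71·5.683766 = 38.138068 m
Shortest: LRL with L = 38.138068 m ≈ 38.1381 m
Convert LRL to answer units (arcs ×180/π): t = 1.083945·180/π = 62.1055°, p = 4.045287·180/π = 231.7779°, q = 0.554533·180/π = 31.7724°, L = 38.1381 m.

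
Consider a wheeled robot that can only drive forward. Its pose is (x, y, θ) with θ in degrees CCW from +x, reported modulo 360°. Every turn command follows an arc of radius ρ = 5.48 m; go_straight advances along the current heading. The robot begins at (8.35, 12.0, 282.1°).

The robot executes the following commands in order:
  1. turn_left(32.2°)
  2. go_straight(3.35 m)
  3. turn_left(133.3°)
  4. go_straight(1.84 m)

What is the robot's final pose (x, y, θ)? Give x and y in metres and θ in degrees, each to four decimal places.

(21.6002, 12.3600, 87.6000°)

set_pose: (x, y, θ) = (8.3500, 12.0000, 282.1000°), ρ = 5.48
turn_left(32.2°): centre at ρ to the left, rotate +32.2° → (9.7863, 9.3214, 314.3000°)
go_straight(3.35): x += 3.35·cos θ, y += 3.35·sin θ → (12.1259, 6.9238, 314.3000°)
turn_left(133.3°): centre at ρ to the left, rotate +133.3° → (21.5231, 10.5217, 447.6000° ≡ 87.6000°)
go_straight(1.84): x += 1.84·cos θ, y += 1.84·sin θ → (21.6002, 12.3600, 87.6000°)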